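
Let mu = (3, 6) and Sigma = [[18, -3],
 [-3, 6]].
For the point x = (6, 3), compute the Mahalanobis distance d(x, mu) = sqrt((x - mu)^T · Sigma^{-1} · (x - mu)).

Step 1 — centre the observation: (x - mu) = (3, -3).

Step 2 — invert Sigma. det(Sigma) = 18·6 - (-3)² = 99.
  Sigma^{-1} = (1/det) · [[d, -b], [-b, a]] = [[0.0606, 0.0303],
 [0.0303, 0.1818]].

Step 3 — form the quadratic (x - mu)^T · Sigma^{-1} · (x - mu):
  Sigma^{-1} · (x - mu) = (0.0909, -0.4545).
  (x - mu)^T · [Sigma^{-1} · (x - mu)] = (3)·(0.0909) + (-3)·(-0.4545) = 1.6364.

Step 4 — take square root: d = √(1.6364) ≈ 1.2792.

d(x, mu) = √(1.6364) ≈ 1.2792


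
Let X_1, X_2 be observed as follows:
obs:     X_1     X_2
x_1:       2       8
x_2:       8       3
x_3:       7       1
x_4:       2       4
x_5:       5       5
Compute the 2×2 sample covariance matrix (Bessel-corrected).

Step 1 — column means:
  mean(X_1) = (2 + 8 + 7 + 2 + 5) / 5 = 24/5 = 4.8
  mean(X_2) = (8 + 3 + 1 + 4 + 5) / 5 = 21/5 = 4.2

Step 2 — sample covariance S[i,j] = (1/(n-1)) · Σ_k (x_{k,i} - mean_i) · (x_{k,j} - mean_j), with n-1 = 4.
  S[X_1,X_1] = ((-2.8)·(-2.8) + (3.2)·(3.2) + (2.2)·(2.2) + (-2.8)·(-2.8) + (0.2)·(0.2)) / 4 = 30.8/4 = 7.7
  S[X_1,X_2] = ((-2.8)·(3.8) + (3.2)·(-1.2) + (2.2)·(-3.2) + (-2.8)·(-0.2) + (0.2)·(0.8)) / 4 = -20.8/4 = -5.2
  S[X_2,X_2] = ((3.8)·(3.8) + (-1.2)·(-1.2) + (-3.2)·(-3.2) + (-0.2)·(-0.2) + (0.8)·(0.8)) / 4 = 26.8/4 = 6.7

S is symmetric (S[j,i] = S[i,j]). Assembling:

S = [[7.7, -5.2],
 [-5.2, 6.7]]


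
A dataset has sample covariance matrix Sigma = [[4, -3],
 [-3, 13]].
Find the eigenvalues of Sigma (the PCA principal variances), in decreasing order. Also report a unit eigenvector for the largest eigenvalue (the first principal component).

Step 1 — characteristic polynomial of 2×2 Sigma:
  det(Sigma - λI) = λ² - trace · λ + det = 0.
  trace = 4 + 13 = 17, det = 4·13 - (-3)² = 43.
Step 2 — discriminant:
  Δ = trace² - 4·det = 289 - 172 = 117.
Step 3 — eigenvalues:
  λ = (trace ± √Δ)/2 = (17 ± 10.8167)/2,
  λ_1 = 13.9083,  λ_2 = 3.0917.

Step 4 — unit eigenvector for λ_1: solve (Sigma - λ_1 I)v = 0. First row:
  (4 - 13.9083)·v_x + (-3)·v_y = 0, i.e. (-9.9083)·v_x + (-3)·v_y = 0,
  so v ∝ (b, λ_1 - a) = (-3, 9.9083); multiply by -1 so the first entry is positive: u = (3, -9.9083).
  ||u|| = √((3)² + (-9.9083)²) = √(107.1749) ≈ 10.3525,
  v_1 = u/||u|| ≈ (0.2898, -0.9571) (||v_1|| = 1).

λ_1 = 13.9083,  λ_2 = 3.0917;  v_1 ≈ (0.2898, -0.9571)


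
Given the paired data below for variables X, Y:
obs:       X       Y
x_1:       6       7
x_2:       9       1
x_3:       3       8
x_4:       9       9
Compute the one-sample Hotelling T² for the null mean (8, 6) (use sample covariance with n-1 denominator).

Step 1 — sample mean vector:
  mean(X) = (6 + 9 + 3 + 9) / 4 = 27/4 = 6.75
  mean(Y) = (7 + 1 + 8 + 9) / 4 = 25/4 = 6.25
  x̄ = (6.75, 6.25),  deviation x̄ - mu_0 = (6.75, 6.25) - (8, 6) = (-1.25, 0.25).

Step 2 — sample covariance matrix, S[i,j] = (1/(n-1)) · Σ_k (x_{k,i} - mean_i) · (x_{k,j} - mean_j), divisor n-1 = 3:
  S[X,X] = ((-0.75)·(-0.75) + (2.25)·(2.25) + (-3.75)·(-3.75) + (2.25)·(2.25)) / 3 = 24.75/3 = 8.25
  S[X,Y] = ((-0.75)·(0.75) + (2.25)·(-5.25) + (-3.75)·(1.75) + (2.25)·(2.75)) / 3 = -12.75/3 = -4.25
  S[Y,Y] = ((0.75)·(0.75) + (-5.25)·(-5.25) + (1.75)·(1.75) + (2.75)·(2.75)) / 3 = 38.75/3 = 12.9167
  S = [[8.25, -4.25],
 [-4.25, 12.9167]].

Step 3 — invert S. det(S) = 8.25·12.9167 - (-4.25)² = 88.5.
  S^{-1} = (1/det) · [[d, -b], [-b, a]] = [[0.146, 0.048],
 [0.048, 0.0932]].

Step 4 — quadratic form (x̄ - mu_0)^T · S^{-1} · (x̄ - mu_0):
  S^{-1} · (x̄ - mu_0) = (-0.1704, -0.0367),
  (x̄ - mu_0)^T · [...] = (-1.25)·(-0.1704) + (0.25)·(-0.0367) = 0.2039.

Step 5 — scale by n: T² = 4 · 0.2039 = 0.8154.

T² ≈ 0.8154


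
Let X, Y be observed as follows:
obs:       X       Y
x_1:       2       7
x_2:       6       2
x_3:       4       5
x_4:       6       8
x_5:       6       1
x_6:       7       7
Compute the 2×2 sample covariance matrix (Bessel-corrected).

Step 1 — column means:
  mean(X) = (2 + 6 + 4 + 6 + 6 + 7) / 6 = 31/6 = 5.1667
  mean(Y) = (7 + 2 + 5 + 8 + 1 + 7) / 6 = 30/6 = 5

Step 2 — sample covariance S[i,j] = (1/(n-1)) · Σ_k (x_{k,i} - mean_i) · (x_{k,j} - mean_j), with n-1 = 5.
  S[X,X] = ((-3.1667)·(-3.1667) + (0.8333)·(0.8333) + (-1.1667)·(-1.1667) + (0.8333)·(0.8333) + (0.8333)·(0.8333) + (1.8333)·(1.8333)) / 5 = 16.8333/5 = 3.3667
  S[X,Y] = ((-3.1667)·(2) + (0.8333)·(-3) + (-1.1667)·(0) + (0.8333)·(3) + (0.8333)·(-4) + (1.8333)·(2)) / 5 = -6/5 = -1.2
  S[Y,Y] = ((2)·(2) + (-3)·(-3) + (0)·(0) + (3)·(3) + (-4)·(-4) + (2)·(2)) / 5 = 42/5 = 8.4

S is symmetric (S[j,i] = S[i,j]). Assembling:

S = [[3.3667, -1.2],
 [-1.2, 8.4]]


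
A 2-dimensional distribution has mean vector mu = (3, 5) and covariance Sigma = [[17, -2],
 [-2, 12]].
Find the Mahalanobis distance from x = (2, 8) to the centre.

Step 1 — centre the observation: (x - mu) = (-1, 3).

Step 2 — invert Sigma. det(Sigma) = 17·12 - (-2)² = 200.
  Sigma^{-1} = (1/det) · [[d, -b], [-b, a]] = [[0.06, 0.01],
 [0.01, 0.085]].

Step 3 — form the quadratic (x - mu)^T · Sigma^{-1} · (x - mu):
  Sigma^{-1} · (x - mu) = (-0.03, 0.245).
  (x - mu)^T · [Sigma^{-1} · (x - mu)] = (-1)·(-0.03) + (3)·(0.245) = 0.765.

Step 4 — take square root: d = √(0.765) ≈ 0.8746.

d(x, mu) = √(0.765) ≈ 0.8746


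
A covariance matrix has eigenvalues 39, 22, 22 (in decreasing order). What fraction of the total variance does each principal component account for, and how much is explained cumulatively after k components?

Step 1 — total variance = trace(Sigma) = Σ λ_i = 39 + 22 + 22 = 83.

Step 2 — fraction explained by component i = λ_i / Σ λ:
  PC1: 39/83 = 0.4699
  PC2: 22/83 = 0.2651
  PC3: 22/83 = 0.2651

Step 3 — cumulative fraction after k components = (λ_1 + ... + λ_k) / Σ λ:
  k = 1: 39/83 = 0.4699
  k = 2: (39 + 22)/83 = 61/83 = 0.7349
  k = 3: (39 + 22 + 22)/83 = 83/83 = 1

Summary (fraction, with percent):

explained: PC1 0.4699 (46.99%), PC2 0.2651 (26.51%), PC3 0.2651 (26.51%);  cumulative: 0.4699, 0.7349, 1


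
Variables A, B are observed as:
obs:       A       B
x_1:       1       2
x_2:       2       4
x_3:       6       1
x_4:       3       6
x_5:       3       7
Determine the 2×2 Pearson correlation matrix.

Step 1 — column means:
  mean(A) = (1 + 2 + 6 + 3 + 3) / 5 = 15/5 = 3
  mean(B) = (2 + 4 + 1 + 6 + 7) / 5 = 20/5 = 4

Step 2 — sample variances and covariances s[i,j] = (1/(n-1)) · Σ_k (x_{k,i} - mean_i) · (x_{k,j} - mean_j), with n-1 = 4:
  s[A,A] = ((-2)·(-2) + (-1)·(-1) + (3)·(3) + (0)·(0) + (0)·(0)) / 4 = 14/4 = 3.5
  s[A,B] = ((-2)·(-2) + (-1)·(0) + (3)·(-3) + (0)·(2) + (0)·(3)) / 4 = -5/4 = -1.25
  s[B,B] = ((-2)·(-2) + (0)·(0) + (-3)·(-3) + (2)·(2) + (3)·(3)) / 4 = 26/4 = 6.5
  Sample standard deviations s_i = √(s[i,i]):
  s(A) = √(3.5) = 1.8708
  s(B) = √(6.5) = 2.5495

Step 3 — r_{ij} = s_{ij} / (s_i · s_j):
  r[A,A] = 1 (diagonal).
  r[A,B] = -1.25 / (1.8708 · 2.5495) = -1.25 / 4.7697 = -0.2621
  r[B,B] = 1 (diagonal).

R is symmetric with unit diagonal. Assembling:

R = [[1, -0.2621],
 [-0.2621, 1]]


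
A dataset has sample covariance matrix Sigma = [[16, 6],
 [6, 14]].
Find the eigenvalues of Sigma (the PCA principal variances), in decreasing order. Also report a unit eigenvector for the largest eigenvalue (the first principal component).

Step 1 — characteristic polynomial of 2×2 Sigma:
  det(Sigma - λI) = λ² - trace · λ + det = 0.
  trace = 16 + 14 = 30, det = 16·14 - (6)² = 188.
Step 2 — discriminant:
  Δ = trace² - 4·det = 900 - 752 = 148.
Step 3 — eigenvalues:
  λ = (trace ± √Δ)/2 = (30 ± 12.1655)/2,
  λ_1 = 21.0828,  λ_2 = 8.9172.

Step 4 — unit eigenvector for λ_1: solve (Sigma - λ_1 I)v = 0. First row:
  (16 - 21.0828)·v_x + (6)·v_y = 0, i.e. (-5.0828)·v_x + (6)·v_y = 0,
  so v ∝ (b, λ_1 - a) = (6, 5.0828) = u.
  ||u|| = √((6)² + (5.0828)²) = √(61.8345) ≈ 7.8635,
  v_1 = u/||u|| ≈ (0.763, 0.6464) (||v_1|| = 1).

λ_1 = 21.0828,  λ_2 = 8.9172;  v_1 ≈ (0.763, 0.6464)


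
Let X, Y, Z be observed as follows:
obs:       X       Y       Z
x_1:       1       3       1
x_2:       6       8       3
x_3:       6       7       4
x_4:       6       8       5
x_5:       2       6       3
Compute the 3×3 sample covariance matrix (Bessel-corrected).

Step 1 — column means:
  mean(X) = (1 + 6 + 6 + 6 + 2) / 5 = 21/5 = 4.2
  mean(Y) = (3 + 8 + 7 + 8 + 6) / 5 = 32/5 = 6.4
  mean(Z) = (1 + 3 + 4 + 5 + 3) / 5 = 16/5 = 3.2

Step 2 — sample covariance S[i,j] = (1/(n-1)) · Σ_k (x_{k,i} - mean_i) · (x_{k,j} - mean_j), with n-1 = 4.
  S[X,X] = ((-3.2)·(-3.2) + (1.8)·(1.8) + (1.8)·(1.8) + (1.8)·(1.8) + (-2.2)·(-2.2)) / 4 = 24.8/4 = 6.2
  S[X,Y] = ((-3.2)·(-3.4) + (1.8)·(1.6) + (1.8)·(0.6) + (1.8)·(1.6) + (-2.2)·(-0.4)) / 4 = 18.6/4 = 4.65
  S[X,Z] = ((-3.2)·(-2.2) + (1.8)·(-0.2) + (1.8)·(0.8) + (1.8)·(1.8) + (-2.2)·(-0.2)) / 4 = 11.8/4 = 2.95
  S[Y,Y] = ((-3.4)·(-3.4) + (1.6)·(1.6) + (0.6)·(0.6) + (1.6)·(1.6) + (-0.4)·(-0.4)) / 4 = 17.2/4 = 4.3
  S[Y,Z] = ((-3.4)·(-2.2) + (1.6)·(-0.2) + (0.6)·(0.8) + (1.6)·(1.8) + (-0.4)·(-0.2)) / 4 = 10.6/4 = 2.65
  S[Z,Z] = ((-2.2)·(-2.2) + (-0.2)·(-0.2) + (0.8)·(0.8) + (1.8)·(1.8) + (-0.2)·(-0.2)) / 4 = 8.8/4 = 2.2

S is symmetric (S[j,i] = S[i,j]). Assembling:

S = [[6.2, 4.65, 2.95],
 [4.65, 4.3, 2.65],
 [2.95, 2.65, 2.2]]


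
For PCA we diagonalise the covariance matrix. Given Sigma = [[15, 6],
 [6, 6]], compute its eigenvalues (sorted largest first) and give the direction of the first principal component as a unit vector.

Step 1 — characteristic polynomial of 2×2 Sigma:
  det(Sigma - λI) = λ² - trace · λ + det = 0.
  trace = 15 + 6 = 21, det = 15·6 - (6)² = 54.
Step 2 — discriminant:
  Δ = trace² - 4·det = 441 - 216 = 225.
Step 3 — eigenvalues:
  λ = (trace ± √Δ)/2 = (21 ± 15)/2,
  λ_1 = 18,  λ_2 = 3.

Step 4 — unit eigenvector for λ_1: solve (Sigma - λ_1 I)v = 0. First row:
  (15 - 18)·v_x + (6)·v_y = 0, i.e. (-3)·v_x + (6)·v_y = 0,
  so v ∝ (b, λ_1 - a) = (6, 3) = u.
  ||u|| = √((6)² + (3)²) = √(45) ≈ 6.7082,
  v_1 = u/||u|| ≈ (0.8944, 0.4472) (||v_1|| = 1).

λ_1 = 18,  λ_2 = 3;  v_1 ≈ (0.8944, 0.4472)


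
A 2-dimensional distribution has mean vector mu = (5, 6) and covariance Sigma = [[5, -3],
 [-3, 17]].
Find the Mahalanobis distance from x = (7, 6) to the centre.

Step 1 — centre the observation: (x - mu) = (2, 0).

Step 2 — invert Sigma. det(Sigma) = 5·17 - (-3)² = 76.
  Sigma^{-1} = (1/det) · [[d, -b], [-b, a]] = [[0.2237, 0.0395],
 [0.0395, 0.0658]].

Step 3 — form the quadratic (x - mu)^T · Sigma^{-1} · (x - mu):
  Sigma^{-1} · (x - mu) = (0.4474, 0.0789).
  (x - mu)^T · [Sigma^{-1} · (x - mu)] = (2)·(0.4474) + (0)·(0.0789) = 0.8947.

Step 4 — take square root: d = √(0.8947) ≈ 0.9459.

d(x, mu) = √(0.8947) ≈ 0.9459


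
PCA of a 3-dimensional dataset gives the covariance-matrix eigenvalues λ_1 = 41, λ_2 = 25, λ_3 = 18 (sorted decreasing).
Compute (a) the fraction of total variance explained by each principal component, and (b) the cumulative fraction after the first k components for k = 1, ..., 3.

Step 1 — total variance = trace(Sigma) = Σ λ_i = 41 + 25 + 18 = 84.

Step 2 — fraction explained by component i = λ_i / Σ λ:
  PC1: 41/84 = 0.4881
  PC2: 25/84 = 0.2976
  PC3: 18/84 = 0.2143

Step 3 — cumulative fraction after k components = (λ_1 + ... + λ_k) / Σ λ:
  k = 1: 41/84 = 0.4881
  k = 2: (41 + 25)/84 = 66/84 = 0.7857
  k = 3: (41 + 25 + 18)/84 = 84/84 = 1

Summary (fraction, with percent):

explained: PC1 0.4881 (48.81%), PC2 0.2976 (29.76%), PC3 0.2143 (21.43%);  cumulative: 0.4881, 0.7857, 1


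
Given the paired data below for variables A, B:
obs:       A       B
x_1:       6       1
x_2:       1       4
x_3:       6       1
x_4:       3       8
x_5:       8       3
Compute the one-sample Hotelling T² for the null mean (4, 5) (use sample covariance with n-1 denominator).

Step 1 — sample mean vector:
  mean(A) = (6 + 1 + 6 + 3 + 8) / 5 = 24/5 = 4.8
  mean(B) = (1 + 4 + 1 + 8 + 3) / 5 = 17/5 = 3.4
  x̄ = (4.8, 3.4),  deviation x̄ - mu_0 = (4.8, 3.4) - (4, 5) = (0.8, -1.6).

Step 2 — sample covariance matrix, S[i,j] = (1/(n-1)) · Σ_k (x_{k,i} - mean_i) · (x_{k,j} - mean_j), divisor n-1 = 4:
  S[A,A] = ((1.2)·(1.2) + (-3.8)·(-3.8) + (1.2)·(1.2) + (-1.8)·(-1.8) + (3.2)·(3.2)) / 4 = 30.8/4 = 7.7
  S[A,B] = ((1.2)·(-2.4) + (-3.8)·(0.6) + (1.2)·(-2.4) + (-1.8)·(4.6) + (3.2)·(-0.4)) / 4 = -17.6/4 = -4.4
  S[B,B] = ((-2.4)·(-2.4) + (0.6)·(0.6) + (-2.4)·(-2.4) + (4.6)·(4.6) + (-0.4)·(-0.4)) / 4 = 33.2/4 = 8.3
  S = [[7.7, -4.4],
 [-4.4, 8.3]].

Step 3 — invert S. det(S) = 7.7·8.3 - (-4.4)² = 44.55.
  S^{-1} = (1/det) · [[d, -b], [-b, a]] = [[0.1863, 0.0988],
 [0.0988, 0.1728]].

Step 4 — quadratic form (x̄ - mu_0)^T · S^{-1} · (x̄ - mu_0):
  S^{-1} · (x̄ - mu_0) = (-0.009, -0.1975),
  (x̄ - mu_0)^T · [...] = (0.8)·(-0.009) + (-1.6)·(-0.1975) = 0.3089.

Step 5 — scale by n: T² = 5 · 0.3089 = 1.5443.

T² ≈ 1.5443


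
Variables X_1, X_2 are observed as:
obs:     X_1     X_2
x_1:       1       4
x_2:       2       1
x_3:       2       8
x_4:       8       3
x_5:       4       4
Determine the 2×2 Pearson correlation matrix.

Step 1 — column means:
  mean(X_1) = (1 + 2 + 2 + 8 + 4) / 5 = 17/5 = 3.4
  mean(X_2) = (4 + 1 + 8 + 3 + 4) / 5 = 20/5 = 4

Step 2 — sample variances and covariances s[i,j] = (1/(n-1)) · Σ_k (x_{k,i} - mean_i) · (x_{k,j} - mean_j), with n-1 = 4:
  s[X_1,X_1] = ((-2.4)·(-2.4) + (-1.4)·(-1.4) + (-1.4)·(-1.4) + (4.6)·(4.6) + (0.6)·(0.6)) / 4 = 31.2/4 = 7.8
  s[X_1,X_2] = ((-2.4)·(0) + (-1.4)·(-3) + (-1.4)·(4) + (4.6)·(-1) + (0.6)·(0)) / 4 = -6/4 = -1.5
  s[X_2,X_2] = ((0)·(0) + (-3)·(-3) + (4)·(4) + (-1)·(-1) + (0)·(0)) / 4 = 26/4 = 6.5
  Sample standard deviations s_i = √(s[i,i]):
  s(X_1) = √(7.8) = 2.7928
  s(X_2) = √(6.5) = 2.5495

Step 3 — r_{ij} = s_{ij} / (s_i · s_j):
  r[X_1,X_1] = 1 (diagonal).
  r[X_1,X_2] = -1.5 / (2.7928 · 2.5495) = -1.5 / 7.1204 = -0.2107
  r[X_2,X_2] = 1 (diagonal).

R is symmetric with unit diagonal. Assembling:

R = [[1, -0.2107],
 [-0.2107, 1]]


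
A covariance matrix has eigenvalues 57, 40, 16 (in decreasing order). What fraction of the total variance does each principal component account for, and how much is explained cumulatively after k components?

Step 1 — total variance = trace(Sigma) = Σ λ_i = 57 + 40 + 16 = 113.

Step 2 — fraction explained by component i = λ_i / Σ λ:
  PC1: 57/113 = 0.5044
  PC2: 40/113 = 0.354
  PC3: 16/113 = 0.1416

Step 3 — cumulative fraction after k components = (λ_1 + ... + λ_k) / Σ λ:
  k = 1: 57/113 = 0.5044
  k = 2: (57 + 40)/113 = 97/113 = 0.8584
  k = 3: (57 + 40 + 16)/113 = 113/113 = 1

Summary (fraction, with percent):

explained: PC1 0.5044 (50.44%), PC2 0.354 (35.4%), PC3 0.1416 (14.16%);  cumulative: 0.5044, 0.8584, 1


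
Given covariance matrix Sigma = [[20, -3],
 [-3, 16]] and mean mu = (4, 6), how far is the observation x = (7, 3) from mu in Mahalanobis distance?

Step 1 — centre the observation: (x - mu) = (3, -3).

Step 2 — invert Sigma. det(Sigma) = 20·16 - (-3)² = 311.
  Sigma^{-1} = (1/det) · [[d, -b], [-b, a]] = [[0.0514, 0.0096],
 [0.0096, 0.0643]].

Step 3 — form the quadratic (x - mu)^T · Sigma^{-1} · (x - mu):
  Sigma^{-1} · (x - mu) = (0.1254, -0.164).
  (x - mu)^T · [Sigma^{-1} · (x - mu)] = (3)·(0.1254) + (-3)·(-0.164) = 0.8682.

Step 4 — take square root: d = √(0.8682) ≈ 0.9318.

d(x, mu) = √(0.8682) ≈ 0.9318


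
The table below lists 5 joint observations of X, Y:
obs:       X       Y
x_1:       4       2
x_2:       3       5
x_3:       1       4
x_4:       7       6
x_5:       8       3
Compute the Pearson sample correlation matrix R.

Step 1 — column means:
  mean(X) = (4 + 3 + 1 + 7 + 8) / 5 = 23/5 = 4.6
  mean(Y) = (2 + 5 + 4 + 6 + 3) / 5 = 20/5 = 4

Step 2 — sample variances and covariances s[i,j] = (1/(n-1)) · Σ_k (x_{k,i} - mean_i) · (x_{k,j} - mean_j), with n-1 = 4:
  s[X,X] = ((-0.6)·(-0.6) + (-1.6)·(-1.6) + (-3.6)·(-3.6) + (2.4)·(2.4) + (3.4)·(3.4)) / 4 = 33.2/4 = 8.3
  s[X,Y] = ((-0.6)·(-2) + (-1.6)·(1) + (-3.6)·(0) + (2.4)·(2) + (3.4)·(-1)) / 4 = 1/4 = 0.25
  s[Y,Y] = ((-2)·(-2) + (1)·(1) + (0)·(0) + (2)·(2) + (-1)·(-1)) / 4 = 10/4 = 2.5
  Sample standard deviations s_i = √(s[i,i]):
  s(X) = √(8.3) = 2.881
  s(Y) = √(2.5) = 1.5811

Step 3 — r_{ij} = s_{ij} / (s_i · s_j):
  r[X,X] = 1 (diagonal).
  r[X,Y] = 0.25 / (2.881 · 1.5811) = 0.25 / 4.5552 = 0.0549
  r[Y,Y] = 1 (diagonal).

R is symmetric with unit diagonal. Assembling:

R = [[1, 0.0549],
 [0.0549, 1]]


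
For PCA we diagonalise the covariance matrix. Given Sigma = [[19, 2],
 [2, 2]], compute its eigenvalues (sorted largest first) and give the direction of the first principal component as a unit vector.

Step 1 — characteristic polynomial of 2×2 Sigma:
  det(Sigma - λI) = λ² - trace · λ + det = 0.
  trace = 19 + 2 = 21, det = 19·2 - (2)² = 34.
Step 2 — discriminant:
  Δ = trace² - 4·det = 441 - 136 = 305.
Step 3 — eigenvalues:
  λ = (trace ± √Δ)/2 = (21 ± 17.4642)/2,
  λ_1 = 19.2321,  λ_2 = 1.7679.

Step 4 — unit eigenvector for λ_1: solve (Sigma - λ_1 I)v = 0. First row:
  (19 - 19.2321)·v_x + (2)·v_y = 0, i.e. (-0.2321)·v_x + (2)·v_y = 0,
  so v ∝ (b, λ_1 - a) = (2, 0.2321) = u.
  ||u|| = √((2)² + (0.2321)²) = √(4.0539) ≈ 2.0134,
  v_1 = u/||u|| ≈ (0.9933, 0.1153) (||v_1|| = 1).

λ_1 = 19.2321,  λ_2 = 1.7679;  v_1 ≈ (0.9933, 0.1153)


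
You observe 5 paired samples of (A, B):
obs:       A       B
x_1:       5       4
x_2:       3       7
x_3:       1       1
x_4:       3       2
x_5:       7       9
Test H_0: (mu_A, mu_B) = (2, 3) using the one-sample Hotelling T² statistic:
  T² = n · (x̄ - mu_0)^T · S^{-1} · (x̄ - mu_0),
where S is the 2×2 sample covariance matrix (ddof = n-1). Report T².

Step 1 — sample mean vector:
  mean(A) = (5 + 3 + 1 + 3 + 7) / 5 = 19/5 = 3.8
  mean(B) = (4 + 7 + 1 + 2 + 9) / 5 = 23/5 = 4.6
  x̄ = (3.8, 4.6),  deviation x̄ - mu_0 = (3.8, 4.6) - (2, 3) = (1.8, 1.6).

Step 2 — sample covariance matrix, S[i,j] = (1/(n-1)) · Σ_k (x_{k,i} - mean_i) · (x_{k,j} - mean_j), divisor n-1 = 4:
  S[A,A] = ((1.2)·(1.2) + (-0.8)·(-0.8) + (-2.8)·(-2.8) + (-0.8)·(-0.8) + (3.2)·(3.2)) / 4 = 20.8/4 = 5.2
  S[A,B] = ((1.2)·(-0.6) + (-0.8)·(2.4) + (-2.8)·(-3.6) + (-0.8)·(-2.6) + (3.2)·(4.4)) / 4 = 23.6/4 = 5.9
  S[B,B] = ((-0.6)·(-0.6) + (2.4)·(2.4) + (-3.6)·(-3.6) + (-2.6)·(-2.6) + (4.4)·(4.4)) / 4 = 45.2/4 = 11.3
  S = [[5.2, 5.9],
 [5.9, 11.3]].

Step 3 — invert S. det(S) = 5.2·11.3 - (5.9)² = 23.95.
  S^{-1} = (1/det) · [[d, -b], [-b, a]] = [[0.4718, -0.2463],
 [-0.2463, 0.2171]].

Step 4 — quadratic form (x̄ - mu_0)^T · S^{-1} · (x̄ - mu_0):
  S^{-1} · (x̄ - mu_0) = (0.4551, -0.096),
  (x̄ - mu_0)^T · [...] = (1.8)·(0.4551) + (1.6)·(-0.096) = 0.6656.

Step 5 — scale by n: T² = 5 · 0.6656 = 3.3278.

T² ≈ 3.3278


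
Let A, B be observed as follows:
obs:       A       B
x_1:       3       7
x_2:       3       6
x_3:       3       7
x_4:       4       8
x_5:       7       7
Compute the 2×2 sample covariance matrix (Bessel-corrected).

Step 1 — column means:
  mean(A) = (3 + 3 + 3 + 4 + 7) / 5 = 20/5 = 4
  mean(B) = (7 + 6 + 7 + 8 + 7) / 5 = 35/5 = 7

Step 2 — sample covariance S[i,j] = (1/(n-1)) · Σ_k (x_{k,i} - mean_i) · (x_{k,j} - mean_j), with n-1 = 4.
  S[A,A] = ((-1)·(-1) + (-1)·(-1) + (-1)·(-1) + (0)·(0) + (3)·(3)) / 4 = 12/4 = 3
  S[A,B] = ((-1)·(0) + (-1)·(-1) + (-1)·(0) + (0)·(1) + (3)·(0)) / 4 = 1/4 = 0.25
  S[B,B] = ((0)·(0) + (-1)·(-1) + (0)·(0) + (1)·(1) + (0)·(0)) / 4 = 2/4 = 0.5

S is symmetric (S[j,i] = S[i,j]). Assembling:

S = [[3, 0.25],
 [0.25, 0.5]]


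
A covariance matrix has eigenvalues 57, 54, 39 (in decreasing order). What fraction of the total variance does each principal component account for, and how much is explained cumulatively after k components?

Step 1 — total variance = trace(Sigma) = Σ λ_i = 57 + 54 + 39 = 150.

Step 2 — fraction explained by component i = λ_i / Σ λ:
  PC1: 57/150 = 0.38
  PC2: 54/150 = 0.36
  PC3: 39/150 = 0.26

Step 3 — cumulative fraction after k components = (λ_1 + ... + λ_k) / Σ λ:
  k = 1: 57/150 = 0.38
  k = 2: (57 + 54)/150 = 111/150 = 0.74
  k = 3: (57 + 54 + 39)/150 = 150/150 = 1

Summary (fraction, with percent):

explained: PC1 0.38 (38%), PC2 0.36 (36%), PC3 0.26 (26%);  cumulative: 0.38, 0.74, 1


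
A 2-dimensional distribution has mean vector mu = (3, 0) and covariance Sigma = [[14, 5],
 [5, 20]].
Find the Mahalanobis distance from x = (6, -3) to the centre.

Step 1 — centre the observation: (x - mu) = (3, -3).

Step 2 — invert Sigma. det(Sigma) = 14·20 - (5)² = 255.
  Sigma^{-1} = (1/det) · [[d, -b], [-b, a]] = [[0.0784, -0.0196],
 [-0.0196, 0.0549]].

Step 3 — form the quadratic (x - mu)^T · Sigma^{-1} · (x - mu):
  Sigma^{-1} · (x - mu) = (0.2941, -0.2235).
  (x - mu)^T · [Sigma^{-1} · (x - mu)] = (3)·(0.2941) + (-3)·(-0.2235) = 1.5529.

Step 4 — take square root: d = √(1.5529) ≈ 1.2462.

d(x, mu) = √(1.5529) ≈ 1.2462


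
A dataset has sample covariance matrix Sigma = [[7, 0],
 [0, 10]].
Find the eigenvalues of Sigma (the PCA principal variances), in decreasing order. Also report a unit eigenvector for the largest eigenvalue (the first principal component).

Step 1 — characteristic polynomial of 2×2 Sigma:
  det(Sigma - λI) = λ² - trace · λ + det = 0.
  trace = 7 + 10 = 17, det = 7·10 - (0)² = 70.
Step 2 — discriminant:
  Δ = trace² - 4·det = 289 - 280 = 9.
Step 3 — eigenvalues:
  λ = (trace ± √Δ)/2 = (17 ± 3)/2,
  λ_1 = 10,  λ_2 = 7.

Step 4 — unit eigenvector for λ_1: Sigma is diagonal, so its eigenvectors are the coordinate axes. λ_1 = 10 is the diagonal entry on the second coordinate axis, hence
  v_1 = (0, 1) (||v_1|| = 1).

λ_1 = 10,  λ_2 = 7;  v_1 ≈ (0, 1)


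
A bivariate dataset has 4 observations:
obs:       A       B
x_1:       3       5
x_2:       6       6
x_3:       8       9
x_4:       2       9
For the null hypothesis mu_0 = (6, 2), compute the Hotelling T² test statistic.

Step 1 — sample mean vector:
  mean(A) = (3 + 6 + 8 + 2) / 4 = 19/4 = 4.75
  mean(B) = (5 + 6 + 9 + 9) / 4 = 29/4 = 7.25
  x̄ = (4.75, 7.25),  deviation x̄ - mu_0 = (4.75, 7.25) - (6, 2) = (-1.25, 5.25).

Step 2 — sample covariance matrix, S[i,j] = (1/(n-1)) · Σ_k (x_{k,i} - mean_i) · (x_{k,j} - mean_j), divisor n-1 = 3:
  S[A,A] = ((-1.75)·(-1.75) + (1.25)·(1.25) + (3.25)·(3.25) + (-2.75)·(-2.75)) / 3 = 22.75/3 = 7.5833
  S[A,B] = ((-1.75)·(-2.25) + (1.25)·(-1.25) + (3.25)·(1.75) + (-2.75)·(1.75)) / 3 = 3.25/3 = 1.0833
  S[B,B] = ((-2.25)·(-2.25) + (-1.25)·(-1.25) + (1.75)·(1.75) + (1.75)·(1.75)) / 3 = 12.75/3 = 4.25
  S = [[7.5833, 1.0833],
 [1.0833, 4.25]].

Step 3 — invert S. det(S) = 7.5833·4.25 - (1.0833)² = 31.0556.
  S^{-1} = (1/det) · [[d, -b], [-b, a]] = [[0.1369, -0.0349],
 [-0.0349, 0.2442]].

Step 4 — quadratic form (x̄ - mu_0)^T · S^{-1} · (x̄ - mu_0):
  S^{-1} · (x̄ - mu_0) = (-0.3542, 1.3256),
  (x̄ - mu_0)^T · [...] = (-1.25)·(-0.3542) + (5.25)·(1.3256) = 7.4021.

Step 5 — scale by n: T² = 4 · 7.4021 = 29.6082.

T² ≈ 29.6082


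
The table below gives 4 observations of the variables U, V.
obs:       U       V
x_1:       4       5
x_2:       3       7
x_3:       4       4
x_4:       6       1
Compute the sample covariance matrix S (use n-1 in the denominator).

Step 1 — column means:
  mean(U) = (4 + 3 + 4 + 6) / 4 = 17/4 = 4.25
  mean(V) = (5 + 7 + 4 + 1) / 4 = 17/4 = 4.25

Step 2 — sample covariance S[i,j] = (1/(n-1)) · Σ_k (x_{k,i} - mean_i) · (x_{k,j} - mean_j), with n-1 = 3.
  S[U,U] = ((-0.25)·(-0.25) + (-1.25)·(-1.25) + (-0.25)·(-0.25) + (1.75)·(1.75)) / 3 = 4.75/3 = 1.5833
  S[U,V] = ((-0.25)·(0.75) + (-1.25)·(2.75) + (-0.25)·(-0.25) + (1.75)·(-3.25)) / 3 = -9.25/3 = -3.0833
  S[V,V] = ((0.75)·(0.75) + (2.75)·(2.75) + (-0.25)·(-0.25) + (-3.25)·(-3.25)) / 3 = 18.75/3 = 6.25

S is symmetric (S[j,i] = S[i,j]). Assembling:

S = [[1.5833, -3.0833],
 [-3.0833, 6.25]]


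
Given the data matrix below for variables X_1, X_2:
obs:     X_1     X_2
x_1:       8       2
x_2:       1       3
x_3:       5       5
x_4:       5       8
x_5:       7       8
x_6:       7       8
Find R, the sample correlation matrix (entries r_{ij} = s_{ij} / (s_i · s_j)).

Step 1 — column means:
  mean(X_1) = (8 + 1 + 5 + 5 + 7 + 7) / 6 = 33/6 = 5.5
  mean(X_2) = (2 + 3 + 5 + 8 + 8 + 8) / 6 = 34/6 = 5.6667

Step 2 — sample variances and covariances s[i,j] = (1/(n-1)) · Σ_k (x_{k,i} - mean_i) · (x_{k,j} - mean_j), with n-1 = 5:
  s[X_1,X_1] = ((2.5)·(2.5) + (-4.5)·(-4.5) + (-0.5)·(-0.5) + (-0.5)·(-0.5) + (1.5)·(1.5) + (1.5)·(1.5)) / 5 = 31.5/5 = 6.3
  s[X_1,X_2] = ((2.5)·(-3.6667) + (-4.5)·(-2.6667) + (-0.5)·(-0.6667) + (-0.5)·(2.3333) + (1.5)·(2.3333) + (1.5)·(2.3333)) / 5 = 9/5 = 1.8
  s[X_2,X_2] = ((-3.6667)·(-3.6667) + (-2.6667)·(-2.6667) + (-0.6667)·(-0.6667) + (2.3333)·(2.3333) + (2.3333)·(2.3333) + (2.3333)·(2.3333)) / 5 = 37.3333/5 = 7.4667
  Sample standard deviations s_i = √(s[i,i]):
  s(X_1) = √(6.3) = 2.51
  s(X_2) = √(7.4667) = 2.7325

Step 3 — r_{ij} = s_{ij} / (s_i · s_j):
  r[X_1,X_1] = 1 (diagonal).
  r[X_1,X_2] = 1.8 / (2.51 · 2.7325) = 1.8 / 6.8586 = 0.2624
  r[X_2,X_2] = 1 (diagonal).

R is symmetric with unit diagonal. Assembling:

R = [[1, 0.2624],
 [0.2624, 1]]


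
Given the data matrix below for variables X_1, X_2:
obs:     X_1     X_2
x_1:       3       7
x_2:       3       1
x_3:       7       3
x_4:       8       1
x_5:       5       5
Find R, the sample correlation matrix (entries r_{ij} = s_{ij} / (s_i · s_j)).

Step 1 — column means:
  mean(X_1) = (3 + 3 + 7 + 8 + 5) / 5 = 26/5 = 5.2
  mean(X_2) = (7 + 1 + 3 + 1 + 5) / 5 = 17/5 = 3.4

Step 2 — sample variances and covariances s[i,j] = (1/(n-1)) · Σ_k (x_{k,i} - mean_i) · (x_{k,j} - mean_j), with n-1 = 4:
  s[X_1,X_1] = ((-2.2)·(-2.2) + (-2.2)·(-2.2) + (1.8)·(1.8) + (2.8)·(2.8) + (-0.2)·(-0.2)) / 4 = 20.8/4 = 5.2
  s[X_1,X_2] = ((-2.2)·(3.6) + (-2.2)·(-2.4) + (1.8)·(-0.4) + (2.8)·(-2.4) + (-0.2)·(1.6)) / 4 = -10.4/4 = -2.6
  s[X_2,X_2] = ((3.6)·(3.6) + (-2.4)·(-2.4) + (-0.4)·(-0.4) + (-2.4)·(-2.4) + (1.6)·(1.6)) / 4 = 27.2/4 = 6.8
  Sample standard deviations s_i = √(s[i,i]):
  s(X_1) = √(5.2) = 2.2804
  s(X_2) = √(6.8) = 2.6077

Step 3 — r_{ij} = s_{ij} / (s_i · s_j):
  r[X_1,X_1] = 1 (diagonal).
  r[X_1,X_2] = -2.6 / (2.2804 · 2.6077) = -2.6 / 5.9464 = -0.4372
  r[X_2,X_2] = 1 (diagonal).

R is symmetric with unit diagonal. Assembling:

R = [[1, -0.4372],
 [-0.4372, 1]]


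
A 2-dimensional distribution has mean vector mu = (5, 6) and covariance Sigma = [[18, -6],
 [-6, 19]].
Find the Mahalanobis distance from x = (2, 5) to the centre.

Step 1 — centre the observation: (x - mu) = (-3, -1).

Step 2 — invert Sigma. det(Sigma) = 18·19 - (-6)² = 306.
  Sigma^{-1} = (1/det) · [[d, -b], [-b, a]] = [[0.0621, 0.0196],
 [0.0196, 0.0588]].

Step 3 — form the quadratic (x - mu)^T · Sigma^{-1} · (x - mu):
  Sigma^{-1} · (x - mu) = (-0.2059, -0.1176).
  (x - mu)^T · [Sigma^{-1} · (x - mu)] = (-3)·(-0.2059) + (-1)·(-0.1176) = 0.7353.

Step 4 — take square root: d = √(0.7353) ≈ 0.8575.

d(x, mu) = √(0.7353) ≈ 0.8575


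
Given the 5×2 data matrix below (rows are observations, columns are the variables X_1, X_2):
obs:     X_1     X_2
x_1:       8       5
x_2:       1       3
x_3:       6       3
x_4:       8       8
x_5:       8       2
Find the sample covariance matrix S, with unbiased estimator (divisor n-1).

Step 1 — column means:
  mean(X_1) = (8 + 1 + 6 + 8 + 8) / 5 = 31/5 = 6.2
  mean(X_2) = (5 + 3 + 3 + 8 + 2) / 5 = 21/5 = 4.2

Step 2 — sample covariance S[i,j] = (1/(n-1)) · Σ_k (x_{k,i} - mean_i) · (x_{k,j} - mean_j), with n-1 = 4.
  S[X_1,X_1] = ((1.8)·(1.8) + (-5.2)·(-5.2) + (-0.2)·(-0.2) + (1.8)·(1.8) + (1.8)·(1.8)) / 4 = 36.8/4 = 9.2
  S[X_1,X_2] = ((1.8)·(0.8) + (-5.2)·(-1.2) + (-0.2)·(-1.2) + (1.8)·(3.8) + (1.8)·(-2.2)) / 4 = 10.8/4 = 2.7
  S[X_2,X_2] = ((0.8)·(0.8) + (-1.2)·(-1.2) + (-1.2)·(-1.2) + (3.8)·(3.8) + (-2.2)·(-2.2)) / 4 = 22.8/4 = 5.7

S is symmetric (S[j,i] = S[i,j]). Assembling:

S = [[9.2, 2.7],
 [2.7, 5.7]]


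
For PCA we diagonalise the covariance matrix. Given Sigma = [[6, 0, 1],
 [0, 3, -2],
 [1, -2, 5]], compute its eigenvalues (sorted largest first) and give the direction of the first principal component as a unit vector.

Step 1 — characteristic polynomial p(λ) = det(λI - Sigma) = λ³ - tr·λ² + c_1·λ - det, where tr = trace, c_1 = sum of the principal 2×2 minors, det = det(Sigma):
  tr = 6 + 3 + 5 = 14,
  c_1 = (6·3 - (0)²) + (6·5 - (1)²) + (3·5 - (-2)²) = 18 + 29 + 11 = 58,
  det = 6·(3·5 - (-2)²) - (0)·((0)·5 - (-2)·(1)) + (1)·((0)·(-2) - 3·(1)) = 6·(11) - (0)·(2) + (1)·(-3) = 63.
  So p(λ) = λ³ - 14λ² + 58λ - 63.
Step 2 — look for an integer root (rational root theorem: any rational root is an integer divisor of 63). Testing λ = 7:
  p(7) = 343 - 686 + 406 - 63 = 0  ✓
  Dividing out (λ - 7): p(λ) = (λ - 7)(λ² - 7λ + 9).
Step 3 — remaining eigenvalues from the quadratic λ² - 7λ + 9 = 0:
  Δ = 7² - 4·9 = 49 - 36 = 13,  λ = (7 ± √13)/2 = (7 ± 3.6056)/2 ≈ 5.3028 or 1.6972.
  Sorted: λ_1 = 7,  λ_2 = 5.3028,  λ_3 = 1.6972  (check: sum = 14 = tr ✓).

Step 4 — unit eigenvector for λ_1 = 7: v spans the null space of (Sigma - λ_1 I), whose rows are
  r_1 = (-1, 0, 1),  r_2 = (0, -4, -2),  r_3 = (1, -2, -2).
  v is orthogonal to every row, so take v ∝ r_1 × r_2 = ((0)·(-2) - (1)·(-4), (1)·(0) - (-1)·(-2), (-1)·(-4) - (0)·(0)) = (4, -2, 4).
  Rescale (divide by 2): u = (2, -1, 2).
  ||u|| = √((2)² + (-1)² + (2)²) = √(9) = 3,  v_1 = u/||u|| ≈ (0.6667, -0.3333, 0.6667) (||v_1|| = 1).

λ_1 = 7,  λ_2 = 5.3028,  λ_3 = 1.6972;  v_1 ≈ (0.6667, -0.3333, 0.6667)


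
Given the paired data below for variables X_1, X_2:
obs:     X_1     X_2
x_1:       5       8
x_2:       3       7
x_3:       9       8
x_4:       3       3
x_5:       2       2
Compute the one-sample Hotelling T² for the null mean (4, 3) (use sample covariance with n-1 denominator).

Step 1 — sample mean vector:
  mean(X_1) = (5 + 3 + 9 + 3 + 2) / 5 = 22/5 = 4.4
  mean(X_2) = (8 + 7 + 8 + 3 + 2) / 5 = 28/5 = 5.6
  x̄ = (4.4, 5.6),  deviation x̄ - mu_0 = (4.4, 5.6) - (4, 3) = (0.4, 2.6).

Step 2 — sample covariance matrix, S[i,j] = (1/(n-1)) · Σ_k (x_{k,i} - mean_i) · (x_{k,j} - mean_j), divisor n-1 = 4:
  S[X_1,X_1] = ((0.6)·(0.6) + (-1.4)·(-1.4) + (4.6)·(4.6) + (-1.4)·(-1.4) + (-2.4)·(-2.4)) / 4 = 31.2/4 = 7.8
  S[X_1,X_2] = ((0.6)·(2.4) + (-1.4)·(1.4) + (4.6)·(2.4) + (-1.4)·(-2.6) + (-2.4)·(-3.6)) / 4 = 22.8/4 = 5.7
  S[X_2,X_2] = ((2.4)·(2.4) + (1.4)·(1.4) + (2.4)·(2.4) + (-2.6)·(-2.6) + (-3.6)·(-3.6)) / 4 = 33.2/4 = 8.3
  S = [[7.8, 5.7],
 [5.7, 8.3]].

Step 3 — invert S. det(S) = 7.8·8.3 - (5.7)² = 32.25.
  S^{-1} = (1/det) · [[d, -b], [-b, a]] = [[0.2574, -0.1767],
 [-0.1767, 0.2419]].

Step 4 — quadratic form (x̄ - mu_0)^T · S^{-1} · (x̄ - mu_0):
  S^{-1} · (x̄ - mu_0) = (-0.3566, 0.5581),
  (x̄ - mu_0)^T · [...] = (0.4)·(-0.3566) + (2.6)·(0.5581) = 1.3085.

Step 5 — scale by n: T² = 5 · 1.3085 = 6.5426.

T² ≈ 6.5426


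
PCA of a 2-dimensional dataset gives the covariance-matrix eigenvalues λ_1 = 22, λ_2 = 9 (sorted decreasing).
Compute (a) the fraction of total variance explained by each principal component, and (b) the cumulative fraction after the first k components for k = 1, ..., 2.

Step 1 — total variance = trace(Sigma) = Σ λ_i = 22 + 9 = 31.

Step 2 — fraction explained by component i = λ_i / Σ λ:
  PC1: 22/31 = 0.7097
  PC2: 9/31 = 0.2903

Step 3 — cumulative fraction after k components = (λ_1 + ... + λ_k) / Σ λ:
  k = 1: 22/31 = 0.7097
  k = 2: (22 + 9)/31 = 31/31 = 1

Summary (fraction, with percent):

explained: PC1 0.7097 (70.97%), PC2 0.2903 (29.03%);  cumulative: 0.7097, 1


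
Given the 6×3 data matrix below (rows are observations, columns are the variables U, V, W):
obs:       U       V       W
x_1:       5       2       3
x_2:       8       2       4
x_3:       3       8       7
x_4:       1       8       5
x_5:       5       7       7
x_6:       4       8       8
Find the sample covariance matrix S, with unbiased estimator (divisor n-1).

Step 1 — column means:
  mean(U) = (5 + 8 + 3 + 1 + 5 + 4) / 6 = 26/6 = 4.3333
  mean(V) = (2 + 2 + 8 + 8 + 7 + 8) / 6 = 35/6 = 5.8333
  mean(W) = (3 + 4 + 7 + 5 + 7 + 8) / 6 = 34/6 = 5.6667

Step 2 — sample covariance S[i,j] = (1/(n-1)) · Σ_k (x_{k,i} - mean_i) · (x_{k,j} - mean_j), with n-1 = 5.
  S[U,U] = ((0.6667)·(0.6667) + (3.6667)·(3.6667) + (-1.3333)·(-1.3333) + (-3.3333)·(-3.3333) + (0.6667)·(0.6667) + (-0.3333)·(-0.3333)) / 5 = 27.3333/5 = 5.4667
  S[U,V] = ((0.6667)·(-3.8333) + (3.6667)·(-3.8333) + (-1.3333)·(2.1667) + (-3.3333)·(2.1667) + (0.6667)·(1.1667) + (-0.3333)·(2.1667)) / 5 = -26.6667/5 = -5.3333
  S[U,W] = ((0.6667)·(-2.6667) + (3.6667)·(-1.6667) + (-1.3333)·(1.3333) + (-3.3333)·(-0.6667) + (0.6667)·(1.3333) + (-0.3333)·(2.3333)) / 5 = -7.3333/5 = -1.4667
  S[V,V] = ((-3.8333)·(-3.8333) + (-3.8333)·(-3.8333) + (2.1667)·(2.1667) + (2.1667)·(2.1667) + (1.1667)·(1.1667) + (2.1667)·(2.1667)) / 5 = 44.8333/5 = 8.9667
  S[V,W] = ((-3.8333)·(-2.6667) + (-3.8333)·(-1.6667) + (2.1667)·(1.3333) + (2.1667)·(-0.6667) + (1.1667)·(1.3333) + (2.1667)·(2.3333)) / 5 = 24.6667/5 = 4.9333
  S[W,W] = ((-2.6667)·(-2.6667) + (-1.6667)·(-1.6667) + (1.3333)·(1.3333) + (-0.6667)·(-0.6667) + (1.3333)·(1.3333) + (2.3333)·(2.3333)) / 5 = 19.3333/5 = 3.8667

S is symmetric (S[j,i] = S[i,j]). Assembling:

S = [[5.4667, -5.3333, -1.4667],
 [-5.3333, 8.9667, 4.9333],
 [-1.4667, 4.9333, 3.8667]]


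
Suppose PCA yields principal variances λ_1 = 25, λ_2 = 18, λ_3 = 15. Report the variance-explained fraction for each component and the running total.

Step 1 — total variance = trace(Sigma) = Σ λ_i = 25 + 18 + 15 = 58.

Step 2 — fraction explained by component i = λ_i / Σ λ:
  PC1: 25/58 = 0.431
  PC2: 18/58 = 0.3103
  PC3: 15/58 = 0.2586

Step 3 — cumulative fraction after k components = (λ_1 + ... + λ_k) / Σ λ:
  k = 1: 25/58 = 0.431
  k = 2: (25 + 18)/58 = 43/58 = 0.7414
  k = 3: (25 + 18 + 15)/58 = 58/58 = 1

Summary (fraction, with percent):

explained: PC1 0.431 (43.1%), PC2 0.3103 (31.03%), PC3 0.2586 (25.86%);  cumulative: 0.431, 0.7414, 1


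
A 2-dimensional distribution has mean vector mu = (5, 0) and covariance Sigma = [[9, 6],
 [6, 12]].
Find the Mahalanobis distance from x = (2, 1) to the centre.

Step 1 — centre the observation: (x - mu) = (-3, 1).

Step 2 — invert Sigma. det(Sigma) = 9·12 - (6)² = 72.
  Sigma^{-1} = (1/det) · [[d, -b], [-b, a]] = [[0.1667, -0.0833],
 [-0.0833, 0.125]].

Step 3 — form the quadratic (x - mu)^T · Sigma^{-1} · (x - mu):
  Sigma^{-1} · (x - mu) = (-0.5833, 0.375).
  (x - mu)^T · [Sigma^{-1} · (x - mu)] = (-3)·(-0.5833) + (1)·(0.375) = 2.125.

Step 4 — take square root: d = √(2.125) ≈ 1.4577.

d(x, mu) = √(2.125) ≈ 1.4577


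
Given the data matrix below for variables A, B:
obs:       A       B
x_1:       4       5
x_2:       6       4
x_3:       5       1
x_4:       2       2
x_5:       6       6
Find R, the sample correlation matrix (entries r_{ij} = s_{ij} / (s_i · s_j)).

Step 1 — column means:
  mean(A) = (4 + 6 + 5 + 2 + 6) / 5 = 23/5 = 4.6
  mean(B) = (5 + 4 + 1 + 2 + 6) / 5 = 18/5 = 3.6

Step 2 — sample variances and covariances s[i,j] = (1/(n-1)) · Σ_k (x_{k,i} - mean_i) · (x_{k,j} - mean_j), with n-1 = 4:
  s[A,A] = ((-0.6)·(-0.6) + (1.4)·(1.4) + (0.4)·(0.4) + (-2.6)·(-2.6) + (1.4)·(1.4)) / 4 = 11.2/4 = 2.8
  s[A,B] = ((-0.6)·(1.4) + (1.4)·(0.4) + (0.4)·(-2.6) + (-2.6)·(-1.6) + (1.4)·(2.4)) / 4 = 6.2/4 = 1.55
  s[B,B] = ((1.4)·(1.4) + (0.4)·(0.4) + (-2.6)·(-2.6) + (-1.6)·(-1.6) + (2.4)·(2.4)) / 4 = 17.2/4 = 4.3
  Sample standard deviations s_i = √(s[i,i]):
  s(A) = √(2.8) = 1.6733
  s(B) = √(4.3) = 2.0736

Step 3 — r_{ij} = s_{ij} / (s_i · s_j):
  r[A,A] = 1 (diagonal).
  r[A,B] = 1.55 / (1.6733 · 2.0736) = 1.55 / 3.4699 = 0.4467
  r[B,B] = 1 (diagonal).

R is symmetric with unit diagonal. Assembling:

R = [[1, 0.4467],
 [0.4467, 1]]


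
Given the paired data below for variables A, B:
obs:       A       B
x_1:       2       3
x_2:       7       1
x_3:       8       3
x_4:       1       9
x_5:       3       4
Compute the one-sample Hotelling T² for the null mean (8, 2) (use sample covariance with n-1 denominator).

Step 1 — sample mean vector:
  mean(A) = (2 + 7 + 8 + 1 + 3) / 5 = 21/5 = 4.2
  mean(B) = (3 + 1 + 3 + 9 + 4) / 5 = 20/5 = 4
  x̄ = (4.2, 4),  deviation x̄ - mu_0 = (4.2, 4) - (8, 2) = (-3.8, 2).

Step 2 — sample covariance matrix, S[i,j] = (1/(n-1)) · Σ_k (x_{k,i} - mean_i) · (x_{k,j} - mean_j), divisor n-1 = 4:
  S[A,A] = ((-2.2)·(-2.2) + (2.8)·(2.8) + (3.8)·(3.8) + (-3.2)·(-3.2) + (-1.2)·(-1.2)) / 4 = 38.8/4 = 9.7
  S[A,B] = ((-2.2)·(-1) + (2.8)·(-3) + (3.8)·(-1) + (-3.2)·(5) + (-1.2)·(0)) / 4 = -26/4 = -6.5
  S[B,B] = ((-1)·(-1) + (-3)·(-3) + (-1)·(-1) + (5)·(5) + (0)·(0)) / 4 = 36/4 = 9
  S = [[9.7, -6.5],
 [-6.5, 9]].

Step 3 — invert S. det(S) = 9.7·9 - (-6.5)² = 45.05.
  S^{-1} = (1/det) · [[d, -b], [-b, a]] = [[0.1998, 0.1443],
 [0.1443, 0.2153]].

Step 4 — quadratic form (x̄ - mu_0)^T · S^{-1} · (x̄ - mu_0):
  S^{-1} · (x̄ - mu_0) = (-0.4706, -0.1176),
  (x̄ - mu_0)^T · [...] = (-3.8)·(-0.4706) + (2)·(-0.1176) = 1.5529.

Step 5 — scale by n: T² = 5 · 1.5529 = 7.7647.

T² ≈ 7.7647


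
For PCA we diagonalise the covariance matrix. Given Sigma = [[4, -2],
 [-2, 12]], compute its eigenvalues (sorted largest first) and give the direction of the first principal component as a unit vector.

Step 1 — characteristic polynomial of 2×2 Sigma:
  det(Sigma - λI) = λ² - trace · λ + det = 0.
  trace = 4 + 12 = 16, det = 4·12 - (-2)² = 44.
Step 2 — discriminant:
  Δ = trace² - 4·det = 256 - 176 = 80.
Step 3 — eigenvalues:
  λ = (trace ± √Δ)/2 = (16 ± 8.9443)/2,
  λ_1 = 12.4721,  λ_2 = 3.5279.

Step 4 — unit eigenvector for λ_1: solve (Sigma - λ_1 I)v = 0. First row:
  (4 - 12.4721)·v_x + (-2)·v_y = 0, i.e. (-8.4721)·v_x + (-2)·v_y = 0,
  so v ∝ (b, λ_1 - a) = (-2, 8.4721); multiply by -1 so the first entry is positive: u = (2, -8.4721).
  ||u|| = √((2)² + (-8.4721)²) = √(75.7771) ≈ 8.705,
  v_1 = u/||u|| ≈ (0.2298, -0.9732) (||v_1|| = 1).

λ_1 = 12.4721,  λ_2 = 3.5279;  v_1 ≈ (0.2298, -0.9732)


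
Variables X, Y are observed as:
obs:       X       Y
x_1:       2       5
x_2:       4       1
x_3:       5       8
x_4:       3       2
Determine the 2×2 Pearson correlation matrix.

Step 1 — column means:
  mean(X) = (2 + 4 + 5 + 3) / 4 = 14/4 = 3.5
  mean(Y) = (5 + 1 + 8 + 2) / 4 = 16/4 = 4

Step 2 — sample variances and covariances s[i,j] = (1/(n-1)) · Σ_k (x_{k,i} - mean_i) · (x_{k,j} - mean_j), with n-1 = 3:
  s[X,X] = ((-1.5)·(-1.5) + (0.5)·(0.5) + (1.5)·(1.5) + (-0.5)·(-0.5)) / 3 = 5/3 = 1.6667
  s[X,Y] = ((-1.5)·(1) + (0.5)·(-3) + (1.5)·(4) + (-0.5)·(-2)) / 3 = 4/3 = 1.3333
  s[Y,Y] = ((1)·(1) + (-3)·(-3) + (4)·(4) + (-2)·(-2)) / 3 = 30/3 = 10
  Sample standard deviations s_i = √(s[i,i]):
  s(X) = √(1.6667) = 1.291
  s(Y) = √(10) = 3.1623

Step 3 — r_{ij} = s_{ij} / (s_i · s_j):
  r[X,X] = 1 (diagonal).
  r[X,Y] = 1.3333 / (1.291 · 3.1623) = 1.3333 / 4.0825 = 0.3266
  r[Y,Y] = 1 (diagonal).

R is symmetric with unit diagonal. Assembling:

R = [[1, 0.3266],
 [0.3266, 1]]


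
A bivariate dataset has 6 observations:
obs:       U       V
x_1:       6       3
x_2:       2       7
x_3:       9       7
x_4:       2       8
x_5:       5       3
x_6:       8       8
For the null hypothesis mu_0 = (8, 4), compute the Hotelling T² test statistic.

Step 1 — sample mean vector:
  mean(U) = (6 + 2 + 9 + 2 + 5 + 8) / 6 = 32/6 = 5.3333
  mean(V) = (3 + 7 + 7 + 8 + 3 + 8) / 6 = 36/6 = 6
  x̄ = (5.3333, 6),  deviation x̄ - mu_0 = (5.3333, 6) - (8, 4) = (-2.6667, 2).

Step 2 — sample covariance matrix, S[i,j] = (1/(n-1)) · Σ_k (x_{k,i} - mean_i) · (x_{k,j} - mean_j), divisor n-1 = 5:
  S[U,U] = ((0.6667)·(0.6667) + (-3.3333)·(-3.3333) + (3.6667)·(3.6667) + (-3.3333)·(-3.3333) + (-0.3333)·(-0.3333) + (2.6667)·(2.6667)) / 5 = 43.3333/5 = 8.6667
  S[U,V] = ((0.6667)·(-3) + (-3.3333)·(1) + (3.6667)·(1) + (-3.3333)·(2) + (-0.3333)·(-3) + (2.6667)·(2)) / 5 = -2/5 = -0.4
  S[V,V] = ((-3)·(-3) + (1)·(1) + (1)·(1) + (2)·(2) + (-3)·(-3) + (2)·(2)) / 5 = 28/5 = 5.6
  S = [[8.6667, -0.4],
 [-0.4, 5.6]].

Step 3 — invert S. det(S) = 8.6667·5.6 - (-0.4)² = 48.3733.
  S^{-1} = (1/det) · [[d, -b], [-b, a]] = [[0.1158, 0.0083],
 [0.0083, 0.1792]].

Step 4 — quadratic form (x̄ - mu_0)^T · S^{-1} · (x̄ - mu_0):
  S^{-1} · (x̄ - mu_0) = (-0.2922, 0.3363),
  (x̄ - mu_0)^T · [...] = (-2.6667)·(-0.2922) + (2)·(0.3363) = 1.4517.

Step 5 — scale by n: T² = 6 · 1.4517 = 8.71.

T² ≈ 8.71
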